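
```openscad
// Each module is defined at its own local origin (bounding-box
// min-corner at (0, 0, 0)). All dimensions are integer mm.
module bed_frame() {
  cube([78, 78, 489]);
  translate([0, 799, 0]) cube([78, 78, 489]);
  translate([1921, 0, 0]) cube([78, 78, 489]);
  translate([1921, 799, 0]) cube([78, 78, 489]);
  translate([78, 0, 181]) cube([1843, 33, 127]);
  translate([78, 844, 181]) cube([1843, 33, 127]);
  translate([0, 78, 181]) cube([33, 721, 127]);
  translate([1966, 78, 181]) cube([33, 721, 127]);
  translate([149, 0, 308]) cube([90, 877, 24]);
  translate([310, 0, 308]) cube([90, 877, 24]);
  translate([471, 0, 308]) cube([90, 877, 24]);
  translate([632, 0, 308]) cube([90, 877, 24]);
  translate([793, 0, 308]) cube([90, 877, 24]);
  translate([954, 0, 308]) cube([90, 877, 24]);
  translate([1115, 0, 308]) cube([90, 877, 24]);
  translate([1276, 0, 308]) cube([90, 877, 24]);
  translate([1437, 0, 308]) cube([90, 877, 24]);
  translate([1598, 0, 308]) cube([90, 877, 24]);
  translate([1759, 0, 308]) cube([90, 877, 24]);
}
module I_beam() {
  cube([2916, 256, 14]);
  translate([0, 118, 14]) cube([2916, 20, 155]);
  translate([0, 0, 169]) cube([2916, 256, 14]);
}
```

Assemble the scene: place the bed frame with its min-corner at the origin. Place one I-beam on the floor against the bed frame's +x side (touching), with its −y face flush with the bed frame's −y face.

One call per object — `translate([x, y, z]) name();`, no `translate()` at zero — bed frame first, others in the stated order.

bed_frame();
translate([1999, 0, 0]) I_beam();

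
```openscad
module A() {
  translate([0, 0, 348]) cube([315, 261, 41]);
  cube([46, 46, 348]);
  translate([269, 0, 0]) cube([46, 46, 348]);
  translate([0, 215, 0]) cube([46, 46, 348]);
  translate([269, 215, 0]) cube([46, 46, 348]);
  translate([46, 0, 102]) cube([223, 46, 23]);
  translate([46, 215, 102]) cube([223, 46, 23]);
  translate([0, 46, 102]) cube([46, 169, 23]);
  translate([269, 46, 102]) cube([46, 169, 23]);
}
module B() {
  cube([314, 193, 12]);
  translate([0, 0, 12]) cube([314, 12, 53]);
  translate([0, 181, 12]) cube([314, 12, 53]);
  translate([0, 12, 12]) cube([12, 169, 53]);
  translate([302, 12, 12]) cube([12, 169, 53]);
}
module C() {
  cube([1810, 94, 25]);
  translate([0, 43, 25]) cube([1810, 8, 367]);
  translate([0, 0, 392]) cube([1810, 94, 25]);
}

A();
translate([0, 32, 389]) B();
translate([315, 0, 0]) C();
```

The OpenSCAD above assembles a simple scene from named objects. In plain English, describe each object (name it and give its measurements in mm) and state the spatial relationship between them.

A is a four-legged stool. The seat is a 315×261×41 mm slab whose top surface is at z = 389 mm; four square legs, each 46×46 mm in cross-section, run from the floor (z = 0) to the underside of the seat, each flush with a corner of the seat. Four stretchers, 46 mm wide and 23 mm tall, connect adjacent legs with their undersides at z = 102 mm, each running between the inner faces of the legs it joins and aligned with the legs' outer faces on the other axis.

B is an open-topped rectangular box: outside dimensions 314×193×65 mm, with a uniform wall and base thickness of 12 mm. The base is a full 314×193 slab on the floor; four walls sit on top of the base. The front and back walls (the −y and +y sides) span the full width; the two side walls fit between them.

C is an I-beam lying along x, 1810 mm long. Overall section height 417 mm. Two flanges 94 mm wide (y) and 25 mm thick, one on the floor and one at the top; a web 8 mm thick runs between them, centred on the flange width.

The open box is on top of the stool. The I-beam is against the stool's +x side, with their −y faces flush.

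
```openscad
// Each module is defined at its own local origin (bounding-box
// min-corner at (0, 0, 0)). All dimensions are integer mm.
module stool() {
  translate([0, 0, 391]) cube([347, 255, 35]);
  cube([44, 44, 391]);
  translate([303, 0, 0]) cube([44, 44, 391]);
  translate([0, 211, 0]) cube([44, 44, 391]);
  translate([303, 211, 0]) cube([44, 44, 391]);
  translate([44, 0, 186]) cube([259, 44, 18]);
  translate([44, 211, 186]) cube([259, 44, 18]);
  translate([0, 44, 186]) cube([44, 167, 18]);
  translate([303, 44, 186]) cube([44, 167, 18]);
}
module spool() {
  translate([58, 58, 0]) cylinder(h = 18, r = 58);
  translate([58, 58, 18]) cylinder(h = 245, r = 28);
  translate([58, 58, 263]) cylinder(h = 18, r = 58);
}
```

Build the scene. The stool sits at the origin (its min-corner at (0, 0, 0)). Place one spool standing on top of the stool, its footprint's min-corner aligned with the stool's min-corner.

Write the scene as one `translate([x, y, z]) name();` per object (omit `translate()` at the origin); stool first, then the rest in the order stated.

stool();
translate([0, 0, 426]) spool();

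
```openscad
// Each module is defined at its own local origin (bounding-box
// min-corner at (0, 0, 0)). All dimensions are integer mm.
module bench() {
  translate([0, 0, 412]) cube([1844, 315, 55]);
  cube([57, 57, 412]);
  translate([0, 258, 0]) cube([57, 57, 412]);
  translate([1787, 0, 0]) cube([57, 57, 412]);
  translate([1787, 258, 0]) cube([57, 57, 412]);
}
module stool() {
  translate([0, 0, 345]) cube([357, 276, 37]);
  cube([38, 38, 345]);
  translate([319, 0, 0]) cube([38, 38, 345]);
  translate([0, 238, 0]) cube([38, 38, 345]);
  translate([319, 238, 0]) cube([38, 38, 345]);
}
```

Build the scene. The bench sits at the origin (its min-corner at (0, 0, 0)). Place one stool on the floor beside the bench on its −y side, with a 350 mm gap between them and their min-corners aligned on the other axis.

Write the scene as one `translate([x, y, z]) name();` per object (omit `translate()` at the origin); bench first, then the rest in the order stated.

bench();
translate([0, -626, 0]) stool();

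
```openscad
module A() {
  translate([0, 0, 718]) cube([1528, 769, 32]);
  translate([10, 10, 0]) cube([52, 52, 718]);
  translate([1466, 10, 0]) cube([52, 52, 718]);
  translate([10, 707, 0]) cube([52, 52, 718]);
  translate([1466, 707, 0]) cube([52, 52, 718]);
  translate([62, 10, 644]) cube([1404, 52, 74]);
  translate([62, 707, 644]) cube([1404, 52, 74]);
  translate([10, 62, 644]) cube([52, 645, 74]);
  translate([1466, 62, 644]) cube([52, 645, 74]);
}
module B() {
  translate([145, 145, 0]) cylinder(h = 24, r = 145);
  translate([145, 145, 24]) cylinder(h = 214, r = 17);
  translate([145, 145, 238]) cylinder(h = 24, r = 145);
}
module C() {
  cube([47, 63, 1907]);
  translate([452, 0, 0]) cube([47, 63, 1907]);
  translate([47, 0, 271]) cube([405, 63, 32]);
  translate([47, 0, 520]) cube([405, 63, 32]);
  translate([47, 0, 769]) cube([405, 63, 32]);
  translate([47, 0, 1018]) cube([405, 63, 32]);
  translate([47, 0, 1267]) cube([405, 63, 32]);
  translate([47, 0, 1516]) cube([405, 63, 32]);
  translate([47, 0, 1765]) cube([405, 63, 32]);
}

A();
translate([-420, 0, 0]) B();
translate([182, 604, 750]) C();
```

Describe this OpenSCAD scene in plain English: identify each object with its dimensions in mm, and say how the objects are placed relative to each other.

A is a rectangular dining table. The top is 1528×769×32 mm with its upper surface at z = 750 mm. It stands on four 52×52 mm square legs, each inset 10 mm from the nearest pair of top edges, running from the floor to the underside of the top. Four apron rails, 52 mm thick and 74 mm tall, run between adjacent legs with their top edges flush with the underside of the top and their outer faces flush with the legs' outer faces.

B is a spool: two coaxial disc flanges of radius 145 mm and thickness 24 mm, joined by a core cylinder of radius 17 mm and height 214 mm. The lower flange rests on z = 0 and the three cylinders share a vertical axis.

C is a wooden ladder with two side rails of 47×63 mm section and 1907 mm height, set 499 mm apart overall. Between them run 7 rectangular rungs (63 mm deep, 32 mm thick), front faces flush with the rails' −y face. The bottom of the first rung is 271 mm above the floor and each subsequent rung is 249 mm higher than the one below.

The spool is on the floor beside the table on its −x side. The ladder is on top of the table.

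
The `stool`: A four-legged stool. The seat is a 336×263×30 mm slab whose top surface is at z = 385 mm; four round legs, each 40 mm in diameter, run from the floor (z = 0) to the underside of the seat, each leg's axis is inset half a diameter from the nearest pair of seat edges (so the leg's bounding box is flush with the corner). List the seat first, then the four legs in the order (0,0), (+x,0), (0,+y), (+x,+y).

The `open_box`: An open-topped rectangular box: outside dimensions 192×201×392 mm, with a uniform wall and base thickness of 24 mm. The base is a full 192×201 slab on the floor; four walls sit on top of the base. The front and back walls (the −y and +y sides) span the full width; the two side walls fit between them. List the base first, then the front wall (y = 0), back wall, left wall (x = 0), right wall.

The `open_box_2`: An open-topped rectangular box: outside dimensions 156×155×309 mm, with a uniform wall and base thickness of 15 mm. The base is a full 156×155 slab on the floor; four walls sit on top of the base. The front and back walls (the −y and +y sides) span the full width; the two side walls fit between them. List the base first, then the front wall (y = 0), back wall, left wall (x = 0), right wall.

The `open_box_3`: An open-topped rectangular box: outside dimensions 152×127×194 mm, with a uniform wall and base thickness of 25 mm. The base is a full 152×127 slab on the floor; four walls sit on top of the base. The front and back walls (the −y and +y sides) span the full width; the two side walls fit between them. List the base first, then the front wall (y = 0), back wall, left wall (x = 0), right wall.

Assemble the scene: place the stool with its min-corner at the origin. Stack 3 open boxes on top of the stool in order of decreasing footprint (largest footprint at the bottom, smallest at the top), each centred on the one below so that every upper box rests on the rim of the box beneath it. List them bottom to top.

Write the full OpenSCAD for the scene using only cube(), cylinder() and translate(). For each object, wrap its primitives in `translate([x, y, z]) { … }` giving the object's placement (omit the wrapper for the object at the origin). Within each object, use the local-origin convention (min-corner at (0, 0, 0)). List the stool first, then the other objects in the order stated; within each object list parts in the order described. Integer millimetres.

translate([0, 0, 355]) cube([336, 263, 30]);
translate([20, 20, 0]) cylinder(h = 355, r = 20);
translate([316, 20, 0]) cylinder(h = 355, r = 20);
translate([20, 243, 0]) cylinder(h = 355, r = 20);
translate([316, 243, 0]) cylinder(h = 355, r = 20);
translate([72, 31, 385]) {
  cube([192, 201, 24]);
  translate([0, 0, 24]) cube([192, 24, 368]);
  translate([0, 177, 24]) cube([192, 24, 368]);
  translate([0, 24, 24]) cube([24, 153, 368]);
  translate([168, 24, 24]) cube([24, 153, 368]);
}
translate([90, 54, 777]) {
  cube([156, 155, 15]);
  translate([0, 0, 15]) cube([156, 15, 294]);
  translate([0, 140, 15]) cube([156, 15, 294]);
  translate([0, 15, 15]) cube([15, 125, 294]);
  translate([141, 15, 15]) cube([15, 125, 294]);
}
translate([92, 68, 1086]) {
  cube([152, 127, 25]);
  translate([0, 0, 25]) cube([152, 25, 169]);
  translate([0, 102, 25]) cube([152, 25, 169]);
  translate([0, 25, 25]) cube([25, 77, 169]);
  translate([127, 25, 25]) cube([25, 77, 169]);
}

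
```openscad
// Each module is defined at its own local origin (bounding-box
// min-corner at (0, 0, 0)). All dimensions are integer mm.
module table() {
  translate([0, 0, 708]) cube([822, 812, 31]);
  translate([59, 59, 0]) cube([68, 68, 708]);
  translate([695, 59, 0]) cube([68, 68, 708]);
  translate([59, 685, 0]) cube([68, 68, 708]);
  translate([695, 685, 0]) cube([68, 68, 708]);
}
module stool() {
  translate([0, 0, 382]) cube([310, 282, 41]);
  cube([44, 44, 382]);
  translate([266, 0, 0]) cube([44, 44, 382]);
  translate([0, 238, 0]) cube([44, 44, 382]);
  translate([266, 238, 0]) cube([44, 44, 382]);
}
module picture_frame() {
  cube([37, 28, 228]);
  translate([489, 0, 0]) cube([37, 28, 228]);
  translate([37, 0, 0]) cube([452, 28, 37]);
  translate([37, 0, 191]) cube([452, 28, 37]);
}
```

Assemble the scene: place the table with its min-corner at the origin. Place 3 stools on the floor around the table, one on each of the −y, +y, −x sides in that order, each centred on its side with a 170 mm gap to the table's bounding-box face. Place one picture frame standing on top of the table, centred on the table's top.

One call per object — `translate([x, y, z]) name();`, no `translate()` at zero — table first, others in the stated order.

table();
translate([256, -452, 0]) stool();
translate([256, 982, 0]) stool();
translate([-480, 265, 0]) stool();
translate([148, 392, 739]) picture_frame();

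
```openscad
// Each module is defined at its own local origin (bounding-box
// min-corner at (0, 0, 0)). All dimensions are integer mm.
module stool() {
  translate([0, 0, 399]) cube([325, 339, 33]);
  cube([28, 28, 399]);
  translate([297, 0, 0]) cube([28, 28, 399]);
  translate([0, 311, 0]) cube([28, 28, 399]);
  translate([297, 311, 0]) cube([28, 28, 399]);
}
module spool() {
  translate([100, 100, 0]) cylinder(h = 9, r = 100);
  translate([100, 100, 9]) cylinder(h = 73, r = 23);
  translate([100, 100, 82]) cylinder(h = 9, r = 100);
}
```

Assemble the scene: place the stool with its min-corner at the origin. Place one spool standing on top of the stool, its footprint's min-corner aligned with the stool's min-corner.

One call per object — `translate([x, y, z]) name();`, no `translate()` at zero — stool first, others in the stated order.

stool();
translate([0, 0, 432]) spool();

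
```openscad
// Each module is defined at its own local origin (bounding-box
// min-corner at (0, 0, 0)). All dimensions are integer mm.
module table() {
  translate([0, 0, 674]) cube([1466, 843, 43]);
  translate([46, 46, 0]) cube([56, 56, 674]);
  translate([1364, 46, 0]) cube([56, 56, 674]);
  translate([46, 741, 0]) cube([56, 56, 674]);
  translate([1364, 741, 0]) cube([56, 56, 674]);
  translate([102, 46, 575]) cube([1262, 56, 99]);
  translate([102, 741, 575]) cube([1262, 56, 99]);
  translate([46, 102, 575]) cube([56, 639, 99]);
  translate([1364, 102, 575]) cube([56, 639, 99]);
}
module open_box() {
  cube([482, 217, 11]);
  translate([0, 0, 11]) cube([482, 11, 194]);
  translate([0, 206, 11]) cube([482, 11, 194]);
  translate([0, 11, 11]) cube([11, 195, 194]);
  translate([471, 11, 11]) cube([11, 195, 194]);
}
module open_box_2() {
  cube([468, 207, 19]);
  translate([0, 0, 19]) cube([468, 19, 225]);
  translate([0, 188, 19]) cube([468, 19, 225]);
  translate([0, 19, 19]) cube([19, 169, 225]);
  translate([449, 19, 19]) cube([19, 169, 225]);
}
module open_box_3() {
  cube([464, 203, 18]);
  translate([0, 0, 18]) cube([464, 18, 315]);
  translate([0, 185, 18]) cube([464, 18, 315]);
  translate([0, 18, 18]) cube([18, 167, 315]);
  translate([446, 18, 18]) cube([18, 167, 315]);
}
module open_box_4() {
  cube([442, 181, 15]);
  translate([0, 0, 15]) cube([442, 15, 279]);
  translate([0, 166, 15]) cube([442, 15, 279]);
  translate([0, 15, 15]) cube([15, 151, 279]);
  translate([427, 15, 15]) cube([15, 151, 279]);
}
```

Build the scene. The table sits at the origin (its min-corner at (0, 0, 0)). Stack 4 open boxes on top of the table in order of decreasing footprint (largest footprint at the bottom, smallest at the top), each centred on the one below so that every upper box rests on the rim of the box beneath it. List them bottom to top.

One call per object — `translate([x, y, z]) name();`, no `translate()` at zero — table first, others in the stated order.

table();
translate([492, 313, 717]) open_box();
translate([499, 318, 922]) open_box_2();
translate([501, 320, 1166]) open_box_3();
translate([512, 331, 1499]) open_box_4();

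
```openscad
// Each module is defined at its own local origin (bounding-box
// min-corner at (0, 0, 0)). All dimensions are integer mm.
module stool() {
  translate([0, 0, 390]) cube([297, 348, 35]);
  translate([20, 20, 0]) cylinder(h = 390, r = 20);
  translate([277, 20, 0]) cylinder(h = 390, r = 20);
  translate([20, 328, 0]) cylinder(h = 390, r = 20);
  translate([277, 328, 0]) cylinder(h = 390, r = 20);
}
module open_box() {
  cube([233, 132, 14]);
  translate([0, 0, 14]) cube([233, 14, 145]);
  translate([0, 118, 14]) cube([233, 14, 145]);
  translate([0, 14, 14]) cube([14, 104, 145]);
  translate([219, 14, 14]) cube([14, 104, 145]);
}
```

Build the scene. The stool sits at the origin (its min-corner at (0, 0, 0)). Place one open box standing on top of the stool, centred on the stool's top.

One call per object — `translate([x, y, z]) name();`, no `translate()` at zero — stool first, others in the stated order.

stool();
translate([32, 108, 425]) open_box();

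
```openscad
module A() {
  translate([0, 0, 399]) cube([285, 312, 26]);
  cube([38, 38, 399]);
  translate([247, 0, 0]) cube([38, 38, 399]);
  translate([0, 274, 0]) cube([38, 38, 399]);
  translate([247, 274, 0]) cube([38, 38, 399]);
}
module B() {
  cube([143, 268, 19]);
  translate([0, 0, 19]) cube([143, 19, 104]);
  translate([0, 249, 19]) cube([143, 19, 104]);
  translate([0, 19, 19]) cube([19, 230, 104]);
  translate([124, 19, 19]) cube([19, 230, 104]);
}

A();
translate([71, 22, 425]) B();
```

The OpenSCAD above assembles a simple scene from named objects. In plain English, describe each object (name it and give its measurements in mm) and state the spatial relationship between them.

A is a four-legged stool. The seat is 285×312 mm, 26 mm thick, top at z = 425 mm. It stands on four square legs, each 38×38 mm in cross-section, from z = 0 to the seat underside, each flush with a corner of the seat.

B is an open storage box with external size 143×268×123 mm and wall thickness 19 mm (the base is also 19 mm thick). The base covers the whole footprint; the four walls stand on the base, with the y-facing walls full-width and the x-facing walls fitting between their inner faces.

The open box is on top of the stool, centred.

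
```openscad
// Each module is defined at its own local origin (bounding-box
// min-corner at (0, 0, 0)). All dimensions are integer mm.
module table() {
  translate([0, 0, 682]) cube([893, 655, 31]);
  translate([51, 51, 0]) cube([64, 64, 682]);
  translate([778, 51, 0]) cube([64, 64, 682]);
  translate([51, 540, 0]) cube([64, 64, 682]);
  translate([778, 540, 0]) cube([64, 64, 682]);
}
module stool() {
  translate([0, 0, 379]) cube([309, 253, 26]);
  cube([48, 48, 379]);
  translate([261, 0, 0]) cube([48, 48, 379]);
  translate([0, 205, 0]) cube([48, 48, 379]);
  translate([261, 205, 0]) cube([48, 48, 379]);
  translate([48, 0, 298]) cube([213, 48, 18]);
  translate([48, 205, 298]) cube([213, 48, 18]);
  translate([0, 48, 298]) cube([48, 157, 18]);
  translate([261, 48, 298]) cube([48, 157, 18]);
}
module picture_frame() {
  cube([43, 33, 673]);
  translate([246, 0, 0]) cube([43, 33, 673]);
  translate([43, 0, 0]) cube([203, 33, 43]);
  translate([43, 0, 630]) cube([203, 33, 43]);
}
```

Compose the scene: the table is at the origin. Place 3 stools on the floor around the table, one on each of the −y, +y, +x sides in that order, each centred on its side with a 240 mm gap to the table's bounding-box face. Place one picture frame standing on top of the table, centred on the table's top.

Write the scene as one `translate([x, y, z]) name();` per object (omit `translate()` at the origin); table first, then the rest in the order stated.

table();
translate([292, -493, 0]) stool();
translate([292, 895, 0]) stool();
translate([1133, 201, 0]) stool();
translate([302, 311, 713]) picture_frame();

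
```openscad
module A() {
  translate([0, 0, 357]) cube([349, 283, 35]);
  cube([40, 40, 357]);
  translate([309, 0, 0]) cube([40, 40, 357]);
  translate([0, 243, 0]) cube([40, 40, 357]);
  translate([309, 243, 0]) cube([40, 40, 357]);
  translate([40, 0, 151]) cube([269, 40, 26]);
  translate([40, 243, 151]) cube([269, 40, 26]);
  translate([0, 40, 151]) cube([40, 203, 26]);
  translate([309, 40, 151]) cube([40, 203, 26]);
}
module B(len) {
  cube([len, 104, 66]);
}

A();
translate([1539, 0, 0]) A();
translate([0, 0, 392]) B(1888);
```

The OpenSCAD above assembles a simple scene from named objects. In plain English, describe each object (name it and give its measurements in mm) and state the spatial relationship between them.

A is a four-legged stool. The seat is 349×283 mm, 35 mm thick, top at z = 392 mm. It stands on four square legs, each 40×40 mm in cross-section, from z = 0 to the seat underside, each flush with a corner of the seat. Four stretchers, 40 mm wide and 26 mm tall, connect adjacent legs with their undersides at z = 151 mm, each running between the inner faces of the legs it joins and aligned with the legs' outer faces on the other axis.

B is a rectangular beam 1888 mm long (x), 104 mm deep (y), 66 mm thick (z).

The beam spans the tops of two stools placed 1190 mm apart, resting at z = 392 mm.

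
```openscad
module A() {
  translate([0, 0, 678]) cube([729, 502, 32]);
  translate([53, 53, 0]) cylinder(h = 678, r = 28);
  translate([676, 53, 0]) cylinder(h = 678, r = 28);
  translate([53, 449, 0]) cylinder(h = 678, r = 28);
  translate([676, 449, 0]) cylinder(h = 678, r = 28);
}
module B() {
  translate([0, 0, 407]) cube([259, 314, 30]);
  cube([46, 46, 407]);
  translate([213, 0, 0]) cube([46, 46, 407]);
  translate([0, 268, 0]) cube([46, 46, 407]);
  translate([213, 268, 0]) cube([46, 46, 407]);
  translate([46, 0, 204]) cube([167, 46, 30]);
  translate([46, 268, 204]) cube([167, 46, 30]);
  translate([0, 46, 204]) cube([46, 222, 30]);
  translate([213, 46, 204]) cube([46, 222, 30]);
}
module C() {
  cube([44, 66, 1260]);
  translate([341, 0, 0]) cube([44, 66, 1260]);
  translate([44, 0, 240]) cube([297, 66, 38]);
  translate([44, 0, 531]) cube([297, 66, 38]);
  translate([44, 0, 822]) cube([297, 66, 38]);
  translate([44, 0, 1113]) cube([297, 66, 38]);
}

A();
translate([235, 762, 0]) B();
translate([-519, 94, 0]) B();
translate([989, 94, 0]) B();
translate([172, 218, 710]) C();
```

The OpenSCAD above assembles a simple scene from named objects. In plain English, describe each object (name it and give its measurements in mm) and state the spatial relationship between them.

A is a table: top 729 mm (x) × 502 mm (y), 32 mm thick, upper face at z = 710 mm, on four round legs of 56 mm diameter, each leg's bounding box inset 25 mm from the nearest pair of top edges, running from z = 0 to the bottom of the top.

B is a simple wooden stool: a rectangular seat 259 mm (x) by 314 mm (y), 30 mm thick, top face at z = 437 mm, on four square legs, each 46×46 mm in cross-section. The legs rest on z = 0, each flush with a corner of the seat. Four stretchers, 46 mm wide and 30 mm tall, connect adjacent legs with their undersides at z = 204 mm, each running between the inner faces of the legs it joins and aligned with the legs' outer faces on the other axis.

C is a wooden ladder with two side rails of 44×66 mm section and 1260 mm height, set 385 mm apart overall. Between them run 4 rectangular rungs (66 mm deep, 38 mm thick), front faces flush with the rails' −y face. The bottom of the first rung is 240 mm above the floor and each subsequent rung is 291 mm higher than the one below.

Three stools sit around the table at the +y, −x, +x sides. The ladder is on top of the table, centred.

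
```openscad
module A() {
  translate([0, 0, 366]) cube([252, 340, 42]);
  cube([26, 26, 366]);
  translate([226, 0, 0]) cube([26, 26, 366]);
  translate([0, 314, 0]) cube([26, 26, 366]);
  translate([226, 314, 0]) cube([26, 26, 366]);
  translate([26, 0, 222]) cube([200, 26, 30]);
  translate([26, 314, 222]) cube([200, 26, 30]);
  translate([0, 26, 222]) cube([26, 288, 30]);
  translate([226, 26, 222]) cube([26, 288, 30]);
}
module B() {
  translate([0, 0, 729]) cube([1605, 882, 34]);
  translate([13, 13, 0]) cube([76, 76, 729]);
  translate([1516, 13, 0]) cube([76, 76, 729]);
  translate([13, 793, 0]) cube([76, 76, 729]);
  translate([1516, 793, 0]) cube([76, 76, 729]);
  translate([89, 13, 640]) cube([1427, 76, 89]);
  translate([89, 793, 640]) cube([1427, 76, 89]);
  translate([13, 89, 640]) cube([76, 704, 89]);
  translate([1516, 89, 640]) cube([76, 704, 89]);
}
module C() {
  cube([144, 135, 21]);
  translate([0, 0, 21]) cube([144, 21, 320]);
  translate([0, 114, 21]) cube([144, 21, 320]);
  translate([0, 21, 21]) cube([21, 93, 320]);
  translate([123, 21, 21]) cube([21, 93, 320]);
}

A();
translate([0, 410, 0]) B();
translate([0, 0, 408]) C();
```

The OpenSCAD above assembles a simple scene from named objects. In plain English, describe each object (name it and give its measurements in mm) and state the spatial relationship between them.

A is a four-legged stool. The seat is a 252×340×42 mm slab whose top surface is at z = 408 mm; four square legs, each 26×26 mm in cross-section, run from the floor (z = 0) to the underside of the seat, each flush with a corner of the seat. Four stretchers, 26 mm wide and 30 mm tall, connect adjacent legs with their undersides at z = 222 mm, each running between the inner faces of the legs it joins and aligned with the legs' outer faces on the other axis.

B is a rectangular dining table. The top is 1605×882×34 mm with its upper surface at z = 763 mm. It stands on four 76×76 mm square legs, each inset 13 mm from the nearest pair of top edges, running from the floor to the underside of the top. Four apron rails, 76 mm thick and 89 mm tall, run between adjacent legs with their top edges flush with the underside of the top and their outer faces flush with the legs' outer faces.

C is an open storage box with external size 144×135×341 mm and wall thickness 21 mm (the base is also 21 mm thick). The base covers the whole footprint; the four walls stand on the base, with the y-facing walls full-width and the x-facing walls fitting between their inner faces.

The table is on the floor beside the stool on its +y side. The open box is on top of the stool.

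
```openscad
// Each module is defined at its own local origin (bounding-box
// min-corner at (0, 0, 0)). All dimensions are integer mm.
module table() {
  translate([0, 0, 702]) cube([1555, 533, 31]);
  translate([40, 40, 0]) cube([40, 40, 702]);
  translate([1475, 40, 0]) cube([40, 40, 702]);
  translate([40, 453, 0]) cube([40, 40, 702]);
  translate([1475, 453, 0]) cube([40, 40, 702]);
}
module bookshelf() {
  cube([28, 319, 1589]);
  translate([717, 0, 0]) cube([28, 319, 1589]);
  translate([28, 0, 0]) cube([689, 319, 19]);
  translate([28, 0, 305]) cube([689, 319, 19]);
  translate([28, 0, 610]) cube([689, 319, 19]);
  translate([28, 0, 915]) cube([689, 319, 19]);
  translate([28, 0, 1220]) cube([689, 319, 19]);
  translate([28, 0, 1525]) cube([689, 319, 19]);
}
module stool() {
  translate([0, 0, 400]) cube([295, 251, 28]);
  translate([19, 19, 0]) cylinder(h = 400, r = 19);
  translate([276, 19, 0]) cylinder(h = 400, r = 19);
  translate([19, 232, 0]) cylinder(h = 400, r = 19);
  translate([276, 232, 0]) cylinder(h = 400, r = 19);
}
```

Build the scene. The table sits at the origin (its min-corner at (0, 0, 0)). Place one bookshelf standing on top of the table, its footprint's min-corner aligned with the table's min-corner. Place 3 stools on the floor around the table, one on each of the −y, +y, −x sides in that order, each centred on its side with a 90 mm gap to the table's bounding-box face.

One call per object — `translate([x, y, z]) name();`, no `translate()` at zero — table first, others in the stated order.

table();
translate([0, 0, 733]) bookshelf();
translate([630, -341, 0]) stool();
translate([630, 623, 0]) stool();
translate([-385, 141, 0]) stool();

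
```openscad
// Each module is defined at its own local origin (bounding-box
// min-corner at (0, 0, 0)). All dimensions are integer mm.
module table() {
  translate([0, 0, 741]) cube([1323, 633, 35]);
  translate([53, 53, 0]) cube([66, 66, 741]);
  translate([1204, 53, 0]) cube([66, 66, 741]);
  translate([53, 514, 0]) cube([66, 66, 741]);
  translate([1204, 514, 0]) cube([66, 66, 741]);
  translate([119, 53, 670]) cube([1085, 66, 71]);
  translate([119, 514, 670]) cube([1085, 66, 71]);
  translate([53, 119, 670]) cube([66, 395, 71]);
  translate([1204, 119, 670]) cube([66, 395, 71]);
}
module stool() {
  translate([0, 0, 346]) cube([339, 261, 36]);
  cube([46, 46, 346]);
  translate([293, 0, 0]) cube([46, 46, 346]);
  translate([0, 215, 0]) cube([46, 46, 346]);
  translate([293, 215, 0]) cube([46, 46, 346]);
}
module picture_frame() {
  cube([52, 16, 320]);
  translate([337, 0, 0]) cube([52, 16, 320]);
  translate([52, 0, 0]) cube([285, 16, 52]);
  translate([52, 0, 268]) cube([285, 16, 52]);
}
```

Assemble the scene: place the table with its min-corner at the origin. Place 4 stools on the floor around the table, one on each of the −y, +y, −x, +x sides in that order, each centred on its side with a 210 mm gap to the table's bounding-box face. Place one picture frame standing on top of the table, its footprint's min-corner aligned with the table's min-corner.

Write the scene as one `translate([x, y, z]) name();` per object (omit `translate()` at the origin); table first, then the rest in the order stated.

table();
translate([492, -471, 0]) stool();
translate([492, 843, 0]) stool();
translate([-549, 186, 0]) stool();
translate([1533, 186, 0]) stool();
translate([0, 0, 776]) picture_frame();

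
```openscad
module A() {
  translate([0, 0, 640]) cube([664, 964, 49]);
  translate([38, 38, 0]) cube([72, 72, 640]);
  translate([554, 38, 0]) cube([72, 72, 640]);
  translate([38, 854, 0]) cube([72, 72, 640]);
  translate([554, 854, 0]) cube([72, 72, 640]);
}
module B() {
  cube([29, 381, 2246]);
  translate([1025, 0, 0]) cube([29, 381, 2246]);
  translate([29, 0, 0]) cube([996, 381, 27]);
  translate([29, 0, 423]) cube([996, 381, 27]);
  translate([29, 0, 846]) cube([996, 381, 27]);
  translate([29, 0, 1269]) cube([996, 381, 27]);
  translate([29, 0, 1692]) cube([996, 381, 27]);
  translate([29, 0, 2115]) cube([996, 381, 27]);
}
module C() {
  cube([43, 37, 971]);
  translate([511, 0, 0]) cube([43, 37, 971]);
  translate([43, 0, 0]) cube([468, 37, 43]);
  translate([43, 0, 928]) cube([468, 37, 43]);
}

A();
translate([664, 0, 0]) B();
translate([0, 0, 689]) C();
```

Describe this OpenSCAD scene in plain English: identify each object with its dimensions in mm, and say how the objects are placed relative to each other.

A is a rectangular dining table. The top is 664×964×49 mm with its upper surface at z = 689 mm. It stands on four 72×72 mm square legs, each inset 38 mm from the nearest pair of top edges, running from the floor to the underside of the top.

B is a bookshelf 1054 mm wide overall, 381 mm deep and 2246 mm tall. The two sides are 29 mm thick vertical panels. 6 horizontal shelves of 27 mm thickness span between the inner faces of the sides; the lowest shelf sits on the floor and shelves are stacked with a clear vertical gap of 396 mm between each pair.

C is a picture frame with a 468×885 mm rectangular opening (x by z) and a uniform 43 mm border on every side. Frame depth is 37 mm along y. It is built from two vertical stiles running the full outside height and two horizontal rails spanning the gap between the stiles.

The bookshelf is against the table's +x side, with their −y faces flush. The picture frame is on top of the table.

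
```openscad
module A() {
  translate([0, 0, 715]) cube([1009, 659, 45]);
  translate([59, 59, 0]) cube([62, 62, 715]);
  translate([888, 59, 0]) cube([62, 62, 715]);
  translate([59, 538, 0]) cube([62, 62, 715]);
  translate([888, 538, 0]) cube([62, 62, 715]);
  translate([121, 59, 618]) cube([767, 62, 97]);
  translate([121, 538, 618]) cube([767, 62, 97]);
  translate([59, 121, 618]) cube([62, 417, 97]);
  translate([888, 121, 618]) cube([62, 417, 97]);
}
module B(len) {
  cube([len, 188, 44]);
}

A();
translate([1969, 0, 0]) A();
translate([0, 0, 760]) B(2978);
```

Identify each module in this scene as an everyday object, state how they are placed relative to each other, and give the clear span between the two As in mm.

A is a table. B is a beam. A beam spans the tops of two tables. The clear span between the two tables is 960 mm.

Second table starts at x = 1969; first ends at x = 1009; clear span = 1969 − 1009 = 960 mm.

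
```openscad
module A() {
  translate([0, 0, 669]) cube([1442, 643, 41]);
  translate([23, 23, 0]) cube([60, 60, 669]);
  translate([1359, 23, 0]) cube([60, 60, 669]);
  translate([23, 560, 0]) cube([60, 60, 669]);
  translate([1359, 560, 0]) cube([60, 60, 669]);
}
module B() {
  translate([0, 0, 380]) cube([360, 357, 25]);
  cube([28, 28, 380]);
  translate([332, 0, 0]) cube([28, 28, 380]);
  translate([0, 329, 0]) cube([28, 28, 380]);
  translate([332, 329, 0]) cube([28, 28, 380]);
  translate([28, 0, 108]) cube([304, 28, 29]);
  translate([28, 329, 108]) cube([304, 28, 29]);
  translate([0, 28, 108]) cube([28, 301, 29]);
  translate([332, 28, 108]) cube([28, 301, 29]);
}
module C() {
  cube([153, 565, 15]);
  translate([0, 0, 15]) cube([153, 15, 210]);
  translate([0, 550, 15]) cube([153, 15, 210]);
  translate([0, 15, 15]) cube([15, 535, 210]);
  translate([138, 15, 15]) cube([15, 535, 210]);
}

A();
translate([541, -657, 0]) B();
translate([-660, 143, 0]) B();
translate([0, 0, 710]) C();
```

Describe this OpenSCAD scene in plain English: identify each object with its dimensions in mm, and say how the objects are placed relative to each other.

A is a table with a 1442×643 mm rectangular top, 41 mm thick, top surface at z = 710 mm, supported by four 60×60 mm square legs, each inset 23 mm from the nearest pair of top edges, running from the floor.

B is a four-legged stool. The seat is a 360×357×25 mm slab whose top surface is at z = 405 mm; four square legs, each 28×28 mm in cross-section, run from the floor (z = 0) to the underside of the seat, each flush with a corner of the seat. Four stretchers, 28 mm wide and 29 mm tall, connect adjacent legs with their undersides at z = 108 mm, each running between the inner faces of the legs it joins and aligned with the legs' outer faces on the other axis.

C is an open-topped rectangular box: outside dimensions 153×565×225 mm, with a uniform wall and base thickness of 15 mm. The base is a full 153×565 slab on the floor; four walls sit on top of the base. The front and back walls (the −y and +y sides) span the full width; the two side walls fit between them.

Two stools sit around the table at the −y, −x sides. The open box is on top of the table.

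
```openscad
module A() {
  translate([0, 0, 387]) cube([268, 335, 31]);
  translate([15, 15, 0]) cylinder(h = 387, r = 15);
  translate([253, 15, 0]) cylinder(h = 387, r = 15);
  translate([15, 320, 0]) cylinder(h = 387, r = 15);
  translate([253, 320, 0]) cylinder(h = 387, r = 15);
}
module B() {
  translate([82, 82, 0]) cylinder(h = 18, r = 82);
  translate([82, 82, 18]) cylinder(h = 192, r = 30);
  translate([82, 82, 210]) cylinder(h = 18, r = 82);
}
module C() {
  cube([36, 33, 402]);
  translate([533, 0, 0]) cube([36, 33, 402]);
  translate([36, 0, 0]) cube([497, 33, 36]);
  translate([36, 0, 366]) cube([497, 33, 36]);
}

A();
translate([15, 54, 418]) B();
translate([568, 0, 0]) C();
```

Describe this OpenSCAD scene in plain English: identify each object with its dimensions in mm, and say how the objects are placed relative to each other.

A is a four-legged stool. The seat is a 268×335×31 mm slab whose top surface is at z = 418 mm; four round legs, each 30 mm in diameter, run from the floor (z = 0) to the underside of the seat, each leg's axis is inset half a diameter from the nearest pair of seat edges (so the leg's bounding box is flush with the corner).

B is a spool: two coaxial disc flanges of radius 82 mm and thickness 18 mm, joined by a core cylinder of radius 30 mm and height 192 mm. The lower flange rests on z = 0 and the three cylinders share a vertical axis.

C is a rectangular picture frame lying in the x–z plane (depth along y). The opening is 497 mm wide (x) by 330 mm tall (z), surrounded by a border 36 mm wide on all four sides. The frame is 33 mm deep and is made of two full-height vertical stiles with two horizontal rails fitted between them.

The spool is on top of the stool. The picture frame is on the floor beside the stool on its +x side.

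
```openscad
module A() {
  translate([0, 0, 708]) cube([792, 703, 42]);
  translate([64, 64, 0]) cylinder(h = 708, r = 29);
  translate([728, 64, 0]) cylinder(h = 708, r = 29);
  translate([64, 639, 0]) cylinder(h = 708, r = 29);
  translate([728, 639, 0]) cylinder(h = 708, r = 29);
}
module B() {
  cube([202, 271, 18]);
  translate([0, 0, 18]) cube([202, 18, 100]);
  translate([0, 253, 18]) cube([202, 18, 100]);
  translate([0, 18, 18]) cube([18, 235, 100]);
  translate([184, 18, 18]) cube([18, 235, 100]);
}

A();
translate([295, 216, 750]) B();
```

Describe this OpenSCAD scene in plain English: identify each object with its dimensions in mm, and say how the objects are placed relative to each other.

A is a table: top 792 mm (x) × 703 mm (y), 42 mm thick, upper face at z = 750 mm, on four round legs of 58 mm diameter, each leg's bounding box inset 35 mm from the nearest pair of top edges, running from z = 0 to the bottom of the top.

B is an open storage box with external size 202×271×118 mm and wall thickness 18 mm (the base is also 18 mm thick). The base covers the whole footprint; the four walls stand on the base, with the y-facing walls full-width and the x-facing walls fitting between their inner faces.

The open box is on top of the table, centred.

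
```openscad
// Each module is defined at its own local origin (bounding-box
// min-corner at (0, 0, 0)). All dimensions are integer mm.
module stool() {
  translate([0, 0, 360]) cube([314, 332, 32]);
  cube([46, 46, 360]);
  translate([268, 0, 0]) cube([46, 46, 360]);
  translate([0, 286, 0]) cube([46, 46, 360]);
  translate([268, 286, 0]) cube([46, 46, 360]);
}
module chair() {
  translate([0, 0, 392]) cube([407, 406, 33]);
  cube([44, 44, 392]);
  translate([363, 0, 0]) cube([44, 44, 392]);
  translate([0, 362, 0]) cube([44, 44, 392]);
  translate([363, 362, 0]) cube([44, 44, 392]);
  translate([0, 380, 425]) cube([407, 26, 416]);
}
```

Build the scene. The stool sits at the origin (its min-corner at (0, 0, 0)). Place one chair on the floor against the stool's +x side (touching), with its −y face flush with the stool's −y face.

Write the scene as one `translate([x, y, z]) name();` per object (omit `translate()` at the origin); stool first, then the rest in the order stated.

stool();
translate([314, 0, 0]) chair();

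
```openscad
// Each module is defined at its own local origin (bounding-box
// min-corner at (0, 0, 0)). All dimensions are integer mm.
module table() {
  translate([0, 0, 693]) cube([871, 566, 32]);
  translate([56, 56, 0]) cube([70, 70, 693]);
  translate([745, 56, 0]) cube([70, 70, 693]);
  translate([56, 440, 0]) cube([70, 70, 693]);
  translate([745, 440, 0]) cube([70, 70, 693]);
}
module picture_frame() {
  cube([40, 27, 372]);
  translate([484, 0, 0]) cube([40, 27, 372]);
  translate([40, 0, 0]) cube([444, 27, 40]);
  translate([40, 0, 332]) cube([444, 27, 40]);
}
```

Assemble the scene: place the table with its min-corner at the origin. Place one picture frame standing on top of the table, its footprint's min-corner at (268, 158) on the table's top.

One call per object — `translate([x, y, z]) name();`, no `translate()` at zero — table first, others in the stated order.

table();
translate([268, 158, 725]) picture_frame();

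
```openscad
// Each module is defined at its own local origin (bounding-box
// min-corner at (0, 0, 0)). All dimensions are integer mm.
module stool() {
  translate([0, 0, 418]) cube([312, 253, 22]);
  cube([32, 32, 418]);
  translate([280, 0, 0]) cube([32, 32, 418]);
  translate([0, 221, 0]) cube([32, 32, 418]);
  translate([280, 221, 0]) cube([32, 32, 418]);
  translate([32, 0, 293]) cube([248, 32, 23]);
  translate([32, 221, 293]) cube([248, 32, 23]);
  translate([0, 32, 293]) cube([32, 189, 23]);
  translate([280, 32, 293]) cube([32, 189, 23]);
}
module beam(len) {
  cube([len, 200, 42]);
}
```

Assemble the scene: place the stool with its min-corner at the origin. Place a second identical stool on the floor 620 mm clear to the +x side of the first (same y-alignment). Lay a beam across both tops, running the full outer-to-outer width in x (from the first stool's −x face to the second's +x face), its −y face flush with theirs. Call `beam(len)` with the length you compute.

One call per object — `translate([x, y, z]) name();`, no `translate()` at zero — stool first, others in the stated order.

stool();
translate([932, 0, 0]) stool();
translate([0, 0, 440]) beam(1244);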